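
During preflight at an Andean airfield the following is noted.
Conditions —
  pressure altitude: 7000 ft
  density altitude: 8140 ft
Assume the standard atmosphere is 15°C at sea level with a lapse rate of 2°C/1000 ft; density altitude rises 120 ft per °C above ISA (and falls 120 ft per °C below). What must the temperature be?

10.5°C

Density altitude − pressure altitude = 8140 − 7000 = +1140 ft.
At 120 ft/°C that is an ISA deviation of 1140/120 = +9.5°C.
ISA temperature at 7000 ft = 15 − 2 × (7000/1000) = 1°C.
OAT = ISA + deviation = 1 + (+9.5) = 10.5°C.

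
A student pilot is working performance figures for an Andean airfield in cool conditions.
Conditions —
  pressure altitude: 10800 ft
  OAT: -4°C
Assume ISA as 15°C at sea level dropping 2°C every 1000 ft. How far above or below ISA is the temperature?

ISA+2.6°C

ISA temperature at 10800 ft = 15 − 2 × (10800/1000) = -6.6°C.
Deviation = OAT − ISA = -4 − (-6.6) = +2.6°C.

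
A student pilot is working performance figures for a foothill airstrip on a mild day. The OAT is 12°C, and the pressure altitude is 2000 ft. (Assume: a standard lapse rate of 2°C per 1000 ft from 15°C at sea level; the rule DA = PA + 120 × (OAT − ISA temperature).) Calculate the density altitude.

ISA temperature at 2000 ft = 15 − 2 × (2000/1000) = 11°C.
ISA deviation = 12 − 11 = +1°C.
Density altitude = 2000 + 120 × (1) = 2000 + (+120) = 2120 ft.

2120 ft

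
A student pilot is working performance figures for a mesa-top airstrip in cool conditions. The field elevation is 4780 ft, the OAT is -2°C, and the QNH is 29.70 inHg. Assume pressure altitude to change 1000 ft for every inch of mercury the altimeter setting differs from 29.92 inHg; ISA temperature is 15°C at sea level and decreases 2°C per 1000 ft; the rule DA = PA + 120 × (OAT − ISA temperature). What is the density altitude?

Pressure altitude = 4780 + (29.92 − 29.70) × 1000 = 4780 + (+220) = 5000 ft.
ISA temperature at 5000 ft = 15 − 2 × (5000/1000) = 5°C.
ISA deviation = -2 − 5 = -7°C.
Density altitude = 5000 + 120 × (-7) = 4160 ft.

4160 ft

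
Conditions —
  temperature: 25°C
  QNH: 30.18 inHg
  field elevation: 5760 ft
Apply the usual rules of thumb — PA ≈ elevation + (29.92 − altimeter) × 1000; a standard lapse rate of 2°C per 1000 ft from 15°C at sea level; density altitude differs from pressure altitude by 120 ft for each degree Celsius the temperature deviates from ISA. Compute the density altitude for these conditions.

8020 ft

Pressure altitude = 5760 + (29.92 − 30.18) × 1000 = 5760 + (-260) = 5500 ft.
ISA temperature at 5500 ft = 15 − 2 × (5500/1000) = 4°C.
ISA deviation = 25 − 4 = +21°C.
Density altitude = 5500 + 120 × (21) = 8020 ft.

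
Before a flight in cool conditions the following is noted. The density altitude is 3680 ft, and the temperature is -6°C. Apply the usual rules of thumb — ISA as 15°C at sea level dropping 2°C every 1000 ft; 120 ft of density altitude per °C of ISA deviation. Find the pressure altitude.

DA = PA + 120 × (OAT − (15 − 2·PA/1000)) = PA + 120·OAT − 1800 + 0.24·PA = 1.24·PA + 120·OAT − 1800.
So 1.24·PA = 3680 − 120 × (-6) + 1800 = 6200.
PA = 6200 / 1.24 = 5000 ft.

5000 ft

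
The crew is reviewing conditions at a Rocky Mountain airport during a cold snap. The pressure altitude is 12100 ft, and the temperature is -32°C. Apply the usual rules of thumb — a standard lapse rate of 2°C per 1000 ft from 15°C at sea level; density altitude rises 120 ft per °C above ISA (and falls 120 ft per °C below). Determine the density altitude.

9364 ft

ISA temperature at 12100 ft = 15 − 2 × (12100/1000) = -9.2°C.
ISA deviation = -32 − (-9.2) = -22.8°C.
Density altitude = 12100 + 120 × (-22.8) = 12100 + (-2736) = 9364 ft.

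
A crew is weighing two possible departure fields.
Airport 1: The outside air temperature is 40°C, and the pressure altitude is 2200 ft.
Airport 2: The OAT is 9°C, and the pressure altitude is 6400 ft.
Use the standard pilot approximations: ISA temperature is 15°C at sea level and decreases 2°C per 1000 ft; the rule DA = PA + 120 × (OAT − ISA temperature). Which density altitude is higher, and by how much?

Airport 2 by 1488 ft

Airport 1: ISA temp = 10.6°C, deviation +29.4°C, DA = 2200 + 120 × 29.4 = 5728 ft.
Airport 2: ISA temp = 2.2°C, deviation +6.8°C, DA = 6400 + 120 × 6.8 = 7216 ft.
Airport 2 is higher by 7216 − 5728 = 1488 ft.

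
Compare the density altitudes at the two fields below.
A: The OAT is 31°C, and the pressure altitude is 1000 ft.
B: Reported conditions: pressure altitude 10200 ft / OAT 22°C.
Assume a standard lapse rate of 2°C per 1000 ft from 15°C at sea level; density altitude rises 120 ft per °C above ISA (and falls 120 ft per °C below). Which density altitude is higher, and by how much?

B by 10328 ft

A: ISA temp = 13°C, deviation +18°C, DA = 1000 + 120 × 18 = 3160 ft.
B: ISA temp = -5.4°C, deviation +27.4°C, DA = 10200 + 120 × 27.4 = 13488 ft.
B is higher by 13488 − 3160 = 10328 ft.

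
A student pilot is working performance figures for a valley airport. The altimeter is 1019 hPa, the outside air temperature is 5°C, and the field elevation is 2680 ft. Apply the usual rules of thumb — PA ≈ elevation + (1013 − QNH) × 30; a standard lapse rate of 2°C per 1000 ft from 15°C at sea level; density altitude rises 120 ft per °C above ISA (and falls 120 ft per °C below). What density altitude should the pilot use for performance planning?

Pressure altitude = 2680 + (1013 − 1019) × 30 = 2680 + (-180) = 2500 ft.
ISA temperature at 2500 ft = 15 − 2 × (2500/1000) = 10°C.
ISA deviation = 5 − 10 = -5°C.
Density altitude = 2500 + 120 × (-5) = 1900 ft.

1900 ft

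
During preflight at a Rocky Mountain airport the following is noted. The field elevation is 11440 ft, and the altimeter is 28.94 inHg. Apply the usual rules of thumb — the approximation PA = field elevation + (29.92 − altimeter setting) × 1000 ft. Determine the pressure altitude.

Pressure correction = (29.92 − 28.94) × 1000 = +980 ft.
Pressure altitude = 11440 + (+980) = 12420 ft.

12420 ft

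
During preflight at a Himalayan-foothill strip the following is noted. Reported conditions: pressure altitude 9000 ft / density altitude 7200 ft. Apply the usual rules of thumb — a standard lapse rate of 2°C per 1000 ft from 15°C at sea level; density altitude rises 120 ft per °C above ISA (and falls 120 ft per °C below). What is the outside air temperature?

Density altitude − pressure altitude = 7200 − 9000 = -1800 ft.
At 120 ft/°C that is an ISA deviation of -1800/120 = -15°C.
ISA temperature at 9000 ft = 15 − 2 × (9000/1000) = -3°C.
OAT = ISA + deviation = -3 + (-15) = -18°C.

-18°C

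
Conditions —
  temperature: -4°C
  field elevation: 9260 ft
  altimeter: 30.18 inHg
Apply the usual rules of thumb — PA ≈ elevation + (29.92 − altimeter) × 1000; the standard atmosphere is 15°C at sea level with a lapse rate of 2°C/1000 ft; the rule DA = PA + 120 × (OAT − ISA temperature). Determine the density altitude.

8880 ft

Pressure altitude = 9260 + (29.92 − 30.18) × 1000 = 9260 + (-260) = 9000 ft.
ISA temperature at 9000 ft = 15 − 2 × (9000/1000) = -3°C.
ISA deviation = -4 − (-3) = -1°C.
Density altitude = 9000 + 120 × (-1) = 8880 ft.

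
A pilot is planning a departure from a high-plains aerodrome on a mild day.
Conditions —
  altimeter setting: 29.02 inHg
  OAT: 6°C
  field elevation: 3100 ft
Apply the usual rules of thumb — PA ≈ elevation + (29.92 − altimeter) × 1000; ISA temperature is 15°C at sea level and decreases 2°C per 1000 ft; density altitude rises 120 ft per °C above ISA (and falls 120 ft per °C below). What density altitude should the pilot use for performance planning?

3880 ft

Pressure altitude = 3100 + (29.92 − 29.02) × 1000 = 3100 + (+900) = 4000 ft.
ISA temperature at 4000 ft = 15 − 2 × (4000/1000) = 7°C.
ISA deviation = 6 − 7 = -1°C.
Density altitude = 4000 + 120 × (-1) = 3880 ft.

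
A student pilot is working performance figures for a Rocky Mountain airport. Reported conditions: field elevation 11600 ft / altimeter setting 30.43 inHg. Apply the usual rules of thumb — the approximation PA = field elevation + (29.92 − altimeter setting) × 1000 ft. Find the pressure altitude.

Pressure correction = (29.92 − 30.43) × 1000 = -510 ft.
Pressure altitude = 11600 + (-510) = 11090 ft.

11090 ft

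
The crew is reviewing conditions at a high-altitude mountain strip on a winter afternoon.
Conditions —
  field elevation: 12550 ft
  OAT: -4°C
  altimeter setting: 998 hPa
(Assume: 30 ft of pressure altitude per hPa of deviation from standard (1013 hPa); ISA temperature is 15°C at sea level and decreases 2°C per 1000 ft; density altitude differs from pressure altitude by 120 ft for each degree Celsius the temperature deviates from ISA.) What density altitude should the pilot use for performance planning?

Pressure altitude = 12550 + (1013 − 998) × 30 = 12550 + (+450) = 13000 ft.
ISA temperature at 13000 ft = 15 − 2 × (13000/1000) = -11°C.
ISA deviation = -4 − (-11) = +7°C.
Density altitude = 13000 + 120 × (7) = 13840 ft.

13840 ft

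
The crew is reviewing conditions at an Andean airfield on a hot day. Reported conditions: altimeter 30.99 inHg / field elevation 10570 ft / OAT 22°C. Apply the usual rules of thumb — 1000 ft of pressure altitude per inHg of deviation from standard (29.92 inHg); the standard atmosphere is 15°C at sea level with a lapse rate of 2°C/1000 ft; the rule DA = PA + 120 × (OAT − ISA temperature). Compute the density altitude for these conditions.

Pressure altitude = 10570 + (29.92 − 30.99) × 1000 = 10570 + (-1070) = 9500 ft.
ISA temperature at 9500 ft = 15 − 2 × (9500/1000) = -4°C.
ISA deviation = 22 − (-4) = +26°C.
Density altitude = 9500 + 120 × (26) = 12620 ft.

12620 ft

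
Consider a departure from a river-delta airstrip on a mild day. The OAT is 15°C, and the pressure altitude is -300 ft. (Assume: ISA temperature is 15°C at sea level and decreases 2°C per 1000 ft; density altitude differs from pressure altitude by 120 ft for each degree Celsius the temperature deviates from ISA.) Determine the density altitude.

-372 ft

ISA temperature at -300 ft = 15 − 2 × (-300/1000) = 15.6°C.
ISA deviation = 15 − 15.6 = -0.6°C.
Density altitude = -300 + 120 × (-0.6) = -300 + (-72) = -372 ft.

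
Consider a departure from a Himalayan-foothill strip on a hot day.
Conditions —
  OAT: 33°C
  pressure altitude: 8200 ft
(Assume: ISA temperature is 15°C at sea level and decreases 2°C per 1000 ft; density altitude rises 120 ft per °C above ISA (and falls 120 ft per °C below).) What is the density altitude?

12328 ft

ISA temperature at 8200 ft = 15 − 2 × (8200/1000) = -1.4°C.
ISA deviation = 33 − (-1.4) = +34.4°C.
Density altitude = 8200 + 120 × (34.4) = 8200 + (+4128) = 12328 ft.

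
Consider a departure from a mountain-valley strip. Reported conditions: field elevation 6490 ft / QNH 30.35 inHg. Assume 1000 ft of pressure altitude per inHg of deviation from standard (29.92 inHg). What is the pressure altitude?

Pressure correction = (29.92 − 30.35) × 1000 = -430 ft.
Pressure altitude = 6490 + (-430) = 6060 ft.

6060 ft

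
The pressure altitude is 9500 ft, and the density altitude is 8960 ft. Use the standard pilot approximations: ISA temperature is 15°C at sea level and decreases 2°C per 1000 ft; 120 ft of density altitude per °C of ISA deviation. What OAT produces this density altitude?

Density altitude − pressure altitude = 8960 − 9500 = -540 ft.
At 120 ft/°C that is an ISA deviation of -540/120 = -4.5°C.
ISA temperature at 9500 ft = 15 − 2 × (9500/1000) = -4°C.
OAT = ISA + deviation = -4 + (-4.5) = -8.5°C.

-8.5°C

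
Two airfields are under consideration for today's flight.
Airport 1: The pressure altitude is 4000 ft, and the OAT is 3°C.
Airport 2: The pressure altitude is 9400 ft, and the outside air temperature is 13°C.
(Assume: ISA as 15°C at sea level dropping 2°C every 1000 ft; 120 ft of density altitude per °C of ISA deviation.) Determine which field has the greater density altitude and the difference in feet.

Airport 2 by 7896 ft

Airport 1: ISA temp = 7°C, deviation -4°C, DA = 4000 + 120 × (-4) = 3520 ft.
Airport 2: ISA temp = -3.8°C, deviation +16.8°C, DA = 9400 + 120 × 16.8 = 11416 ft.
Airport 2 is higher by 11416 − 3520 = 7896 ft.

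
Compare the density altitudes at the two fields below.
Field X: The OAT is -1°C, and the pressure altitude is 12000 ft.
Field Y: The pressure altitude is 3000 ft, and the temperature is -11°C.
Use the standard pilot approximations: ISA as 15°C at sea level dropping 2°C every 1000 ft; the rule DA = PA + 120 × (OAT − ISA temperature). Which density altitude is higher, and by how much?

Field X by 12360 ft

Field X: ISA temp = -9°C, deviation +8°C, DA = 12000 + 120 × 8 = 12960 ft.
Field Y: ISA temp = 9°C, deviation -20°C, DA = 3000 + 120 × (-20) = 600 ft.
Field X is higher by 12960 − 600 = 12360 ft.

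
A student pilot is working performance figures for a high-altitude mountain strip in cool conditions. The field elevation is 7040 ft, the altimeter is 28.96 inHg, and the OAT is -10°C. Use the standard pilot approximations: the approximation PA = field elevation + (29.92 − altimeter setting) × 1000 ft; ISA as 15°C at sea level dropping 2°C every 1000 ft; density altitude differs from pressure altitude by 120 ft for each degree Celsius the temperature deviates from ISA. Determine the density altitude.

6920 ft

Pressure altitude = 7040 + (29.92 − 28.96) × 1000 = 7040 + (+960) = 8000 ft.
ISA temperature at 8000 ft = 15 − 2 × (8000/1000) = -1°C.
ISA deviation = -10 − (-1) = -9°C.
Density altitude = 8000 + 120 × (-9) = 6920 ft.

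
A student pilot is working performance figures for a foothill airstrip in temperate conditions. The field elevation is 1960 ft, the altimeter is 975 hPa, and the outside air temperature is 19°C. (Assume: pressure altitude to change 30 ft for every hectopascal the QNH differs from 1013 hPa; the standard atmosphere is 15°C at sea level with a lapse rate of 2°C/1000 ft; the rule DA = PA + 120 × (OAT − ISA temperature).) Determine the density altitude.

4324 ft

Pressure altitude = 1960 + (1013 − 975) × 30 = 1960 + (+1140) = 3100 ft.
ISA temperature at 3100 ft = 15 − 2 × (3100/1000) = 8.8°C.
ISA deviation = 19 − 8.8 = +10.2°C.
Density altitude = 3100 + 120 × (10.2) = 4324 ft.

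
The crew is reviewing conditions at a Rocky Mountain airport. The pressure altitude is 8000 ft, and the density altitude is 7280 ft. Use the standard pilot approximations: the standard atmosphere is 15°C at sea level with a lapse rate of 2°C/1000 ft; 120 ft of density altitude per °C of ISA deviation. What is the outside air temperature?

Density altitude − pressure altitude = 7280 − 8000 = -720 ft.
At 120 ft/°C that is an ISA deviation of -720/120 = -6°C.
ISA temperature at 8000 ft = 15 − 2 × (8000/1000) = -1°C.
OAT = ISA + deviation = -1 + (-6) = -7°C.

-7°C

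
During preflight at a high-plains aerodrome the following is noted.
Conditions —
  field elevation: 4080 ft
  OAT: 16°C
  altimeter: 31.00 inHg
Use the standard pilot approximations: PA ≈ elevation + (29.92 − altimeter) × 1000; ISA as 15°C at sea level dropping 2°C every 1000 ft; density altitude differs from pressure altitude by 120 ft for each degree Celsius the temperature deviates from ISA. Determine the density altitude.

3840 ft

Pressure altitude = 4080 + (29.92 − 31.00) × 1000 = 4080 + (-1080) = 3000 ft.
ISA temperature at 3000 ft = 15 − 2 × (3000/1000) = 9°C.
ISA deviation = 16 − 9 = +7°C.
Density altitude = 3000 + 120 × (7) = 3840 ft.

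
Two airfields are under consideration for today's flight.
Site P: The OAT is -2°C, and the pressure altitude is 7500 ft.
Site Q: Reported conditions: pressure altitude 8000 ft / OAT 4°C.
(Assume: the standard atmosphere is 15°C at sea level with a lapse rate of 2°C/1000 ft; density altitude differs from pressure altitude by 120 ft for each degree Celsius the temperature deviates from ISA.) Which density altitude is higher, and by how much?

Site P: ISA temp = 0°C, deviation -2°C, DA = 7500 + 120 × (-2) = 7260 ft.
Site Q: ISA temp = -1°C, deviation +5°C, DA = 8000 + 120 × 5 = 8600 ft.
Site Q is higher by 8600 − 7260 = 1340 ft.

Site Q by 1340 ft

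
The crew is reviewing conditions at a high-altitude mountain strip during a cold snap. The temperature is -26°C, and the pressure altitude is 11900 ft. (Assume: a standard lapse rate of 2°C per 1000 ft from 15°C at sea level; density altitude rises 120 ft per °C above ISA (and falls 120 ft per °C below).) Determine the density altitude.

ISA temperature at 11900 ft = 15 − 2 × (11900/1000) = -8.8°C.
ISA deviation = -26 − (-8.8) = -17.2°C.
Density altitude = 11900 + 120 × (-17.2) = 11900 + (-2064) = 9836 ft.

9836 ft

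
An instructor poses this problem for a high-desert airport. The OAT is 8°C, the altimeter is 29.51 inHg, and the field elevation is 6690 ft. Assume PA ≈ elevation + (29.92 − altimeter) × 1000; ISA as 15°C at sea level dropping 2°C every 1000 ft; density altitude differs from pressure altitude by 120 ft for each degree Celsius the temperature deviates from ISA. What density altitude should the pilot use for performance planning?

Pressure altitude = 6690 + (29.92 − 29.51) × 1000 = 6690 + (+410) = 7100 ft.
ISA temperature at 7100 ft = 15 − 2 × (7100/1000) = 0.8°C.
ISA deviation = 8 − 0.8 = +7.2°C.
Density altitude = 7100 + 120 × (7.2) = 7964 ft.

7964 ft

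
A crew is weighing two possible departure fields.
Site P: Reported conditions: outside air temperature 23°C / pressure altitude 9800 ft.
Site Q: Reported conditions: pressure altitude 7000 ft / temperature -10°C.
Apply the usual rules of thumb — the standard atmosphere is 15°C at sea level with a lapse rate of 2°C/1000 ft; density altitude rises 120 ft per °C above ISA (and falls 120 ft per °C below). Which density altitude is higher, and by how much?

Site P by 7432 ft

Site P: ISA temp = -4.6°C, deviation +27.6°C, DA = 9800 + 120 × 27.6 = 13112 ft.
Site Q: ISA temp = 1°C, deviation -11°C, DA = 7000 + 120 × (-11) = 5680 ft.
Site P is higher by 13112 − 5680 = 7432 ft.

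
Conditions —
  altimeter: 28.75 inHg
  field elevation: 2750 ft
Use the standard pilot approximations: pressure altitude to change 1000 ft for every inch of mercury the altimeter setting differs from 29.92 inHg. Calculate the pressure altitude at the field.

Pressure correction = (29.92 − 28.75) × 1000 = +1170 ft.
Pressure altitude = 2750 + (+1170) = 3920 ft.

3920 ft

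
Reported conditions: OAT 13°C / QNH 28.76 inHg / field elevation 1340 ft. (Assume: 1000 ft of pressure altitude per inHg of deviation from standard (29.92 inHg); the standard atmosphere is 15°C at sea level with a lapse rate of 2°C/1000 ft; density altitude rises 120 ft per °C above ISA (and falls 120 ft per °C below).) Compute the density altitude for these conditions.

Pressure altitude = 1340 + (29.92 − 28.76) × 1000 = 1340 + (+1160) = 2500 ft.
ISA temperature at 2500 ft = 15 − 2 × (2500/1000) = 10°C.
ISA deviation = 13 − 10 = +3°C.
Density altitude = 2500 + 120 × (3) = 2860 ft.

2860 ft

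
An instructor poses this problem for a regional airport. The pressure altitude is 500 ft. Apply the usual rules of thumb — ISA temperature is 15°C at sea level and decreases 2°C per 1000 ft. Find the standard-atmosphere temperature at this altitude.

ISA temperature = 15 − 2 × (500/1000) = 15 − 1 = 14°C.

14°C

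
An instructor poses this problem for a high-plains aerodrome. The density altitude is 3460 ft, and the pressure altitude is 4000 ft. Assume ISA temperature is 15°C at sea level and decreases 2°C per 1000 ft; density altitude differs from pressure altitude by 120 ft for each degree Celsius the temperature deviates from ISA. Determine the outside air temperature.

Density altitude − pressure altitude = 3460 − 4000 = -540 ft.
At 120 ft/°C that is an ISA deviation of -540/120 = -4.5°C.
ISA temperature at 4000 ft = 15 − 2 × (4000/1000) = 7°C.
OAT = ISA + deviation = 7 + (-4.5) = 2.5°C.

2.5°C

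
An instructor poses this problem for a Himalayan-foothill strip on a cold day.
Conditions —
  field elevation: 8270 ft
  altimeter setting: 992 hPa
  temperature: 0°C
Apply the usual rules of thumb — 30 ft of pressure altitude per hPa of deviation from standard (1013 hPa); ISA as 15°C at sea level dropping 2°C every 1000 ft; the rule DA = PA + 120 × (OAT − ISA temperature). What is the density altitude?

9236 ft

Pressure altitude = 8270 + (1013 − 992) × 30 = 8270 + (+630) = 8900 ft.
ISA temperature at 8900 ft = 15 − 2 × (8900/1000) = -2.8°C.
ISA deviation = 0 − (-2.8) = +2.8°C.
Density altitude = 8900 + 120 × (2.8) = 9236 ft.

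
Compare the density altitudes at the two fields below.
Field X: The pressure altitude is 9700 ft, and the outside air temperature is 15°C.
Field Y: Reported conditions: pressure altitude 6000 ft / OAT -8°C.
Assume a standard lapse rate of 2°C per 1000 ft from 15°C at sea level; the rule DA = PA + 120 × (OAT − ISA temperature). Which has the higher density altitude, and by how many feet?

Field X by 7348 ft

Field X: ISA temp = -4.4°C, deviation +19.4°C, DA = 9700 + 120 × 19.4 = 12028 ft.
Field Y: ISA temp = 3°C, deviation -11°C, DA = 6000 + 120 × (-11) = 4680 ft.
Field X is higher by 12028 − 4680 = 7348 ft.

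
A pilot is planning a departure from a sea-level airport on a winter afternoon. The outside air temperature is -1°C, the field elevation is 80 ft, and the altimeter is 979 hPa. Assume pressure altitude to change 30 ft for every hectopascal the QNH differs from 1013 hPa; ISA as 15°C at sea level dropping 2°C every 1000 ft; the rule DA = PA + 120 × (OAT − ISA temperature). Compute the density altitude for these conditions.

-556 ft

Pressure altitude = 80 + (1013 − 979) × 30 = 80 + (+1020) = 1100 ft.
ISA temperature at 1100 ft = 15 − 2 × (1100/1000) = 12.8°C.
ISA deviation = -1 − 12.8 = -13.8°C.
Density altitude = 1100 + 120 × (-13.8) = -556 ft.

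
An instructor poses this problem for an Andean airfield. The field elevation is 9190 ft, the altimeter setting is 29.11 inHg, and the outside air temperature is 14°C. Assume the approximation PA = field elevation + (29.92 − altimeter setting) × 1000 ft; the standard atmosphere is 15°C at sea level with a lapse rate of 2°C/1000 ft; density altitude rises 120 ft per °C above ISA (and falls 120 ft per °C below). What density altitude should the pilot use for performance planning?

Pressure altitude = 9190 + (29.92 − 29.11) × 1000 = 9190 + (+810) = 10000 ft.
ISA temperature at 10000 ft = 15 − 2 × (10000/1000) = -5°C.
ISA deviation = 14 − (-5) = +19°C.
Density altitude = 10000 + 120 × (19) = 12280 ft.

12280 ft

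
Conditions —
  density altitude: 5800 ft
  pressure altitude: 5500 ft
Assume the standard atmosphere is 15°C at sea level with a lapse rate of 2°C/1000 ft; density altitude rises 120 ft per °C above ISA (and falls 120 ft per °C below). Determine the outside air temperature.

6.5°C

Density altitude − pressure altitude = 5800 − 5500 = +300 ft.
At 120 ft/°C that is an ISA deviation of 300/120 = +2.5°C.
ISA temperature at 5500 ft = 15 − 2 × (5500/1000) = 4°C.
OAT = ISA + deviation = 4 + (+2.5) = 6.5°C.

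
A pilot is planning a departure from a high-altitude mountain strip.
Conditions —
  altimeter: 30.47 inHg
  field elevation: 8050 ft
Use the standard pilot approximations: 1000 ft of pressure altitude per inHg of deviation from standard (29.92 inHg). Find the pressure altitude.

Pressure correction = (29.92 − 30.47) × 1000 = -550 ft.
Pressure altitude = 8050 + (-550) = 7500 ft.

7500 ft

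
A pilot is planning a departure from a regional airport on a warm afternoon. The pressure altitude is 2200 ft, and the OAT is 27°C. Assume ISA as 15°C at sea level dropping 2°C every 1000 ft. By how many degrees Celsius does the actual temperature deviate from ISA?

ISA temperature at 2200 ft = 15 − 2 × (2200/1000) = 10.6°C.
Deviation = OAT − ISA = 27 − 10.6 = +16.4°C.

ISA+16.4°C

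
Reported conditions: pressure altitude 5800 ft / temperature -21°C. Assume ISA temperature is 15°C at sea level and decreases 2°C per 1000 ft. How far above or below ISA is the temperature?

ISA temperature at 5800 ft = 15 − 2 × (5800/1000) = 3.4°C.
Deviation = OAT − ISA = -21 − 3.4 = -24.4°C.

ISA-24.4°C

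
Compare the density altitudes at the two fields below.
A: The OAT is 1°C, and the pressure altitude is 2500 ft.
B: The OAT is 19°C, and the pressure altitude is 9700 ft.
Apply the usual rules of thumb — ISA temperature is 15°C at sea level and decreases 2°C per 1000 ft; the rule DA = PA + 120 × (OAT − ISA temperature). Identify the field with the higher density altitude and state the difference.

B by 11088 ft

A: ISA temp = 10°C, deviation -9°C, DA = 2500 + 120 × (-9) = 1420 ft.
B: ISA temp = -4.4°C, deviation +23.4°C, DA = 9700 + 120 × 23.4 = 12508 ft.
B is higher by 12508 − 1420 = 11088 ft.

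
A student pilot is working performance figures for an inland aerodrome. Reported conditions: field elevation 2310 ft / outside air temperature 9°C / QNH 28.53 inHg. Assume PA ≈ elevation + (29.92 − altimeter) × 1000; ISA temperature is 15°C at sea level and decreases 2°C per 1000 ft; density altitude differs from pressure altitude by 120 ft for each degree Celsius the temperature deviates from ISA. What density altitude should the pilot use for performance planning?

3868 ft

Pressure altitude = 2310 + (29.92 − 28.53) × 1000 = 2310 + (+1390) = 3700 ft.
ISA temperature at 3700 ft = 15 − 2 × (3700/1000) = 7.6°C.
ISA deviation = 9 − 7.6 = +1.4°C.
Density altitude = 3700 + 120 × (1.4) = 3868 ft.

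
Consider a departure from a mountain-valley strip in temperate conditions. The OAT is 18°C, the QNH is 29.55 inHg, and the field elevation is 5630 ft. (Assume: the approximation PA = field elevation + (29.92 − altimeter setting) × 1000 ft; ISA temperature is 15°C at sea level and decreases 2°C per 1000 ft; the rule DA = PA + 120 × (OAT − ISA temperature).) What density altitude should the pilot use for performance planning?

Pressure altitude = 5630 + (29.92 − 29.55) × 1000 = 5630 + (+370) = 6000 ft.
ISA temperature at 6000 ft = 15 − 2 × (6000/1000) = 3°C.
ISA deviation = 18 − 3 = +15°C.
Density altitude = 6000 + 120 × (15) = 7800 ft.

7800 ft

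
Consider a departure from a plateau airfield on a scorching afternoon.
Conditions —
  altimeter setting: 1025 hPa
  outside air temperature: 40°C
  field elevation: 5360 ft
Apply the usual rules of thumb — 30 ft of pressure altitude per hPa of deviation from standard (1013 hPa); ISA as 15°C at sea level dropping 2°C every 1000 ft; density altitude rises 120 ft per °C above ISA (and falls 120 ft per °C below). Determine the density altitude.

9200 ft

Pressure altitude = 5360 + (1013 − 1025) × 30 = 5360 + (-360) = 5000 ft.
ISA temperature at 5000 ft = 15 − 2 × (5000/1000) = 5°C.
ISA deviation = 40 − 5 = +35°C.
Density altitude = 5000 + 120 × (35) = 9200 ft.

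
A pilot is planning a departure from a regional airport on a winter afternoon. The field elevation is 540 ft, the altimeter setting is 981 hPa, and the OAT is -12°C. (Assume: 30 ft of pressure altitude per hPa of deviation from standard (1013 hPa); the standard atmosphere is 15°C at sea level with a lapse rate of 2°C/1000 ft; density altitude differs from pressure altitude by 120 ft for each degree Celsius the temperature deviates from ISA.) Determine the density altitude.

-1380 ft

Pressure altitude = 540 + (1013 − 981) × 30 = 540 + (+960) = 1500 ft.
ISA temperature at 1500 ft = 15 − 2 × (1500/1000) = 12°C.
ISA deviation = -12 − 12 = -24°C.
Density altitude = 1500 + 120 × (-24) = -1380 ft.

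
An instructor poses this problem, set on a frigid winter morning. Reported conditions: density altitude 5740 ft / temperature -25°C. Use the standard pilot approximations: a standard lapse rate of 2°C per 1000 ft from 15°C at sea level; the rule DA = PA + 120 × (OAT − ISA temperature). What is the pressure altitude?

8500 ft

DA = PA + 120 × (OAT − (15 − 2·PA/1000)) = PA + 120·OAT − 1800 + 0.24·PA = 1.24·PA + 120·OAT − 1800.
So 1.24·PA = 5740 − 120 × (-25) + 1800 = 10540.
PA = 10540 / 1.24 = 8500 ft.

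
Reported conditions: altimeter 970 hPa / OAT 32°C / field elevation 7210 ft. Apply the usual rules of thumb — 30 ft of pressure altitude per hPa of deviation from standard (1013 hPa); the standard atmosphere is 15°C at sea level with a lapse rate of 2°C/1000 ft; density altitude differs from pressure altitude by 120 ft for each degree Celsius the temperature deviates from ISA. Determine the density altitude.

12580 ft

Pressure altitude = 7210 + (1013 − 970) × 30 = 7210 + (+1290) = 8500 ft.
ISA temperature at 8500 ft = 15 − 2 × (8500/1000) = -2°C.
ISA deviation = 32 − (-2) = +34°C.
Density altitude = 8500 + 120 × (34) = 12580 ft.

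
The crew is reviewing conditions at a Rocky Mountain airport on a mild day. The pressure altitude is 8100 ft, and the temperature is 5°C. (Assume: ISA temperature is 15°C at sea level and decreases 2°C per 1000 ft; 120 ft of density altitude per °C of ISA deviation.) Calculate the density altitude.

ISA temperature at 8100 ft = 15 − 2 × (8100/1000) = -1.2°C.
ISA deviation = 5 − (-1.2) = +6.2°C.
Density altitude = 8100 + 120 × (6.2) = 8100 + (+744) = 8844 ft.

8844 ft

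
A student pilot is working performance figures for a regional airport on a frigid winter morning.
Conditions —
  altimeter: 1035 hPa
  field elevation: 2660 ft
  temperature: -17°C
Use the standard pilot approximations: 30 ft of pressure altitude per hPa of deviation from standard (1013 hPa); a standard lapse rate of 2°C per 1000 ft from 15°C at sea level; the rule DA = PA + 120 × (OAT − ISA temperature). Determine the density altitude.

-1360 ft

Pressure altitude = 2660 + (1013 − 1035) × 30 = 2660 + (-660) = 2000 ft.
ISA temperature at 2000 ft = 15 − 2 × (2000/1000) = 11°C.
ISA deviation = -17 − 11 = -28°C.
Density altitude = 2000 + 120 × (-28) = -1360 ft.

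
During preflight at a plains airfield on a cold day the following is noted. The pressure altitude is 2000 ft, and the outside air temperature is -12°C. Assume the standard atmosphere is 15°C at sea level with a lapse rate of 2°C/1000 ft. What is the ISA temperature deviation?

ISA-23°C

ISA temperature at 2000 ft = 15 − 2 × (2000/1000) = 11°C.
Deviation = OAT − ISA = -12 − 11 = -23°C.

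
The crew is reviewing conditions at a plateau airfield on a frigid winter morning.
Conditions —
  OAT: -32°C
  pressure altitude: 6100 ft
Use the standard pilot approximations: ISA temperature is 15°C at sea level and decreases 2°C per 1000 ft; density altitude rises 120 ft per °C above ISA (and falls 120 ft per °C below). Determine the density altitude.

1924 ft

ISA temperature at 6100 ft = 15 − 2 × (6100/1000) = 2.8°C.
ISA deviation = -32 − 2.8 = -34.8°C.
Density altitude = 6100 + 120 × (-34.8) = 6100 + (-4176) = 1924 ft.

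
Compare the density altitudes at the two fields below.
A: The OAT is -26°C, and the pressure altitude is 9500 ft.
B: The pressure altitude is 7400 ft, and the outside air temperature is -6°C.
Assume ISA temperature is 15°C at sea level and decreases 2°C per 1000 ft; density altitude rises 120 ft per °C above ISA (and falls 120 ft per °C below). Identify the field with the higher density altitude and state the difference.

A by 204 ft

A: ISA temp = -4°C, deviation -22°C, DA = 9500 + 120 × (-22) = 6860 ft.
B: ISA temp = 0.2°C, deviation -6.2°C, DA = 7400 + 120 × (-6.2) = 6656 ft.
A is higher by 6860 − 6656 = 204 ft.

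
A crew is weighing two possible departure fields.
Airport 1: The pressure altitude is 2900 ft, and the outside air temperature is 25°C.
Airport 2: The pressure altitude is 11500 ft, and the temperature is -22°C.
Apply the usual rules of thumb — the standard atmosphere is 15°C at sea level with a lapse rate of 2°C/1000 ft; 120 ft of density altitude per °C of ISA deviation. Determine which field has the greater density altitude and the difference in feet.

Airport 1: ISA temp = 9.2°C, deviation +15.8°C, DA = 2900 + 120 × 15.8 = 4796 ft.
Airport 2: ISA temp = -8°C, deviation -14°C, DA = 11500 + 120 × (-14) = 9820 ft.
Airport 2 is higher by 9820 − 4796 = 5024 ft.

Airport 2 by 5024 ft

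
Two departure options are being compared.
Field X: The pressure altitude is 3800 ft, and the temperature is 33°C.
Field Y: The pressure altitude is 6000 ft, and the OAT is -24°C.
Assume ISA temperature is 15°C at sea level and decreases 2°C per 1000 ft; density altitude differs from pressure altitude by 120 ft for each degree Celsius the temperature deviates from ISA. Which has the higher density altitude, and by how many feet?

Field X: ISA temp = 7.4°C, deviation +25.6°C, DA = 3800 + 120 × 25.6 = 6872 ft.
Field Y: ISA temp = 3°C, deviation -27°C, DA = 6000 + 120 × (-27) = 2760 ft.
Field X is higher by 6872 − 2760 = 4112 ft.

Field X by 4112 ft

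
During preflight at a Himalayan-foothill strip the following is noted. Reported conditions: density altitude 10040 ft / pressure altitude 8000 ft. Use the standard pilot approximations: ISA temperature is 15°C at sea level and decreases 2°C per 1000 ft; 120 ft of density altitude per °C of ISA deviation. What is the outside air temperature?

Density altitude − pressure altitude = 10040 − 8000 = +2040 ft.
At 120 ft/°C that is an ISA deviation of 2040/120 = +17°C.
ISA temperature at 8000 ft = 15 − 2 × (8000/1000) = -1°C.
OAT = ISA + deviation = -1 + (+17) = 16°C.

16°C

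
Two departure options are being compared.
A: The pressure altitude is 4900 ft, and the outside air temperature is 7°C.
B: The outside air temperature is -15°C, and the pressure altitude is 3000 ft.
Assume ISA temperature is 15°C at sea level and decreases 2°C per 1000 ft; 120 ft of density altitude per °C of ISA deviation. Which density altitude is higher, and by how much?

A by 4996 ft

A: ISA temp = 5.2°C, deviation +1.8°C, DA = 4900 + 120 × 1.8 = 5116 ft.
B: ISA temp = 9°C, deviation -24°C, DA = 3000 + 120 × (-24) = 120 ft.
A is higher by 5116 − 120 = 4996 ft.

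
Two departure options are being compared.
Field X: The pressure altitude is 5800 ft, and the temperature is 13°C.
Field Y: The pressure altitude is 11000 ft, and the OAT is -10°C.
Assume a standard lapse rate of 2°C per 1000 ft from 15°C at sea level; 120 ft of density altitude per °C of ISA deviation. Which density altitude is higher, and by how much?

Field Y by 3688 ft

Field X: ISA temp = 3.4°C, deviation +9.6°C, DA = 5800 + 120 × 9.6 = 6952 ft.
Field Y: ISA temp = -7°C, deviation -3°C, DA = 11000 + 120 × (-3) = 10640 ft.
Field Y is higher by 10640 − 6952 = 3688 ft.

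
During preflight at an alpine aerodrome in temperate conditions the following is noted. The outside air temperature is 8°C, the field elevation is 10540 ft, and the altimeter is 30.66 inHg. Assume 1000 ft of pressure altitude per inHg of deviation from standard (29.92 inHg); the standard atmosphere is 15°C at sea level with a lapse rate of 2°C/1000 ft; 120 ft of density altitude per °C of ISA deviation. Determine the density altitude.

Pressure altitude = 10540 + (29.92 − 30.66) × 1000 = 10540 + (-740) = 9800 ft.
ISA temperature at 9800 ft = 15 − 2 × (9800/1000) = -4.6°C.
ISA deviation = 8 − (-4.6) = +12.6°C.
Density altitude = 9800 + 120 × (12.6) = 11312 ft.

11312 ft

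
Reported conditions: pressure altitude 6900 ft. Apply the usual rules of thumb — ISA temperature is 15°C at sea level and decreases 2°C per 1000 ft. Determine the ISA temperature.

ISA temperature = 15 − 2 × (6900/1000) = 15 − 13.8 = 1.2°C.

1.2°C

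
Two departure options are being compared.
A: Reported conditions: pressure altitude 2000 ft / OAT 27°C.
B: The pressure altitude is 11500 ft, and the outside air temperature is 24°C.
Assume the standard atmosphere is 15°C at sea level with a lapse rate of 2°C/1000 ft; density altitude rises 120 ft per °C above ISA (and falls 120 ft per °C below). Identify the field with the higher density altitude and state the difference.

A: ISA temp = 11°C, deviation +16°C, DA = 2000 + 120 × 16 = 3920 ft.
B: ISA temp = -8°C, deviation +32°C, DA = 11500 + 120 × 32 = 15340 ft.
B is higher by 15340 − 3920 = 11420 ft.

B by 11420 ft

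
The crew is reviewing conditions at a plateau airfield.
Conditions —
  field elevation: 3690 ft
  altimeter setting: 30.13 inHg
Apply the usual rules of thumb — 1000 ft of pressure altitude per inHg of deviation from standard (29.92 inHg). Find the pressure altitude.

Pressure correction = (29.92 − 30.13) × 1000 = -210 ft.
Pressure altitude = 3690 + (-210) = 3480 ft.

3480 ft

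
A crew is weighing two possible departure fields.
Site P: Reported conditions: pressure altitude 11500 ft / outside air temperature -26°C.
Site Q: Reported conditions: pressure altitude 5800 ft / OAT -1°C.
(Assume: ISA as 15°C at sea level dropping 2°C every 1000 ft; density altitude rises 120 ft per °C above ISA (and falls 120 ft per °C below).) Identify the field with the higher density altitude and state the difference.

Site P by 4068 ft

Site P: ISA temp = -8°C, deviation -18°C, DA = 11500 + 120 × (-18) = 9340 ft.
Site Q: ISA temp = 3.4°C, deviation -4.4°C, DA = 5800 + 120 × (-4.4) = 5272 ft.
Site P is higher by 9340 − 5272 = 4068 ft.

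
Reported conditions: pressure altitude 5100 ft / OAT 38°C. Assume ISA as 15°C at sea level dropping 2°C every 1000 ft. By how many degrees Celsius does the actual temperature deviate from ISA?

ISA+33.2°C

ISA temperature at 5100 ft = 15 − 2 × (5100/1000) = 4.8°C.
Deviation = OAT − ISA = 38 − 4.8 = +33.2°C.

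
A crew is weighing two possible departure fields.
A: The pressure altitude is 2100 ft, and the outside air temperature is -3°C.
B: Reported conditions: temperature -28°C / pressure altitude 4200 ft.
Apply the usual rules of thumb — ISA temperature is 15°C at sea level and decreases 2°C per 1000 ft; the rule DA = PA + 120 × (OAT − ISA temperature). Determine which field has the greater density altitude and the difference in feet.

A: ISA temp = 10.8°C, deviation -13.8°C, DA = 2100 + 120 × (-13.8) = 444 ft.
B: ISA temp = 6.6°C, deviation -34.6°C, DA = 4200 + 120 × (-34.6) = 48 ft.
A is higher by 444 − 48 = 396 ft.

A by 396 ft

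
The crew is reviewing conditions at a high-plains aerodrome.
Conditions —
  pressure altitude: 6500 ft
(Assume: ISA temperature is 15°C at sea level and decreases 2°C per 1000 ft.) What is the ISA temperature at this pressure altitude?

2°C

ISA temperature = 15 − 2 × (6500/1000) = 15 − 13 = 2°C.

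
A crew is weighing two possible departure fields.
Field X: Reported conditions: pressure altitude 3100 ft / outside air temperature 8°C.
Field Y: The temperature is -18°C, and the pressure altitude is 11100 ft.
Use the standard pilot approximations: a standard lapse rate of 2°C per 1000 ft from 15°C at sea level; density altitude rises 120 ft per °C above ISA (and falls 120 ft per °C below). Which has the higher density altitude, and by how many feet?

Field Y by 6800 ft

Field X: ISA temp = 8.8°C, deviation -0.8°C, DA = 3100 + 120 × (-0.8) = 3004 ft.
Field Y: ISA temp = -7.2°C, deviation -10.8°C, DA = 11100 + 120 × (-10.8) = 9804 ft.
Field Y is higher by 9804 − 3004 = 6800 ft.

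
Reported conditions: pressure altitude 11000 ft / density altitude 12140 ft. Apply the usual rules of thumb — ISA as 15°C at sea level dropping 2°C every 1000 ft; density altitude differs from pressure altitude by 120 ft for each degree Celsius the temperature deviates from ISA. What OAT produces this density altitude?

Density altitude − pressure altitude = 12140 − 11000 = +1140 ft.
At 120 ft/°C that is an ISA deviation of 1140/120 = +9.5°C.
ISA temperature at 11000 ft = 15 − 2 × (11000/1000) = -7°C.
OAT = ISA + deviation = -7 + (+9.5) = 2.5°C.

2.5°C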